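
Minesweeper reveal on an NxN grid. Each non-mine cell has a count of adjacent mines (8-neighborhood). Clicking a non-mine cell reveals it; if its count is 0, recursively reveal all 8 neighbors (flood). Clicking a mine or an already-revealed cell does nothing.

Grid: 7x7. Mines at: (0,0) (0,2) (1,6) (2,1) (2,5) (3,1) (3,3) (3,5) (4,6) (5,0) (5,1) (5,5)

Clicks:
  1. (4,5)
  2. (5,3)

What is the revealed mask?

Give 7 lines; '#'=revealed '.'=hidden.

Click 1 (4,5) count=3: revealed 1 new [(4,5)] -> total=1
Click 2 (5,3) count=0: revealed 9 new [(4,2) (4,3) (4,4) (5,2) (5,3) (5,4) (6,2) (6,3) (6,4)] -> total=10

Answer: .......
.......
.......
.......
..####.
..###..
..###..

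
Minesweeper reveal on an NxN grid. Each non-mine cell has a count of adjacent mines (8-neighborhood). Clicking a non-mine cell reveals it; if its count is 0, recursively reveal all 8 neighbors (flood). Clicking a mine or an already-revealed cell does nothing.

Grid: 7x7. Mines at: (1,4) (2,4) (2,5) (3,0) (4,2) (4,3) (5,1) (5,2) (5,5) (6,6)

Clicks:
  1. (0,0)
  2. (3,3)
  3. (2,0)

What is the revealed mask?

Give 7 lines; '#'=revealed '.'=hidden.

Click 1 (0,0) count=0: revealed 15 new [(0,0) (0,1) (0,2) (0,3) (1,0) (1,1) (1,2) (1,3) (2,0) (2,1) (2,2) (2,3) (3,1) (3,2) (3,3)] -> total=15
Click 2 (3,3) count=3: revealed 0 new [(none)] -> total=15
Click 3 (2,0) count=1: revealed 0 new [(none)] -> total=15

Answer: ####...
####...
####...
.###...
.......
.......
.......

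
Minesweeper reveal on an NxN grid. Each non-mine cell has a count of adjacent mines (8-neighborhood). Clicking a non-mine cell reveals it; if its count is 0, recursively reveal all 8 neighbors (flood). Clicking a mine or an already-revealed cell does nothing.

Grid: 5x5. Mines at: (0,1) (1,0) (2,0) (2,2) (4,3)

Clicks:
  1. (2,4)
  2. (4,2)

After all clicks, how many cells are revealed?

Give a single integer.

Click 1 (2,4) count=0: revealed 10 new [(0,2) (0,3) (0,4) (1,2) (1,3) (1,4) (2,3) (2,4) (3,3) (3,4)] -> total=10
Click 2 (4,2) count=1: revealed 1 new [(4,2)] -> total=11

Answer: 11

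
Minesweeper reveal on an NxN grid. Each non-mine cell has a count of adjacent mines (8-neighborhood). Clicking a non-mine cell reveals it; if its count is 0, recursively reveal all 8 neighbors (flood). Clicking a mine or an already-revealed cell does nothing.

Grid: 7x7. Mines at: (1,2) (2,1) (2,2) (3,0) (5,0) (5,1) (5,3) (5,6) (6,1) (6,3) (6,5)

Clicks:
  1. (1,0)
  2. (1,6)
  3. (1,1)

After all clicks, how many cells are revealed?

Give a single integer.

Answer: 22

Derivation:
Click 1 (1,0) count=1: revealed 1 new [(1,0)] -> total=1
Click 2 (1,6) count=0: revealed 20 new [(0,3) (0,4) (0,5) (0,6) (1,3) (1,4) (1,5) (1,6) (2,3) (2,4) (2,5) (2,6) (3,3) (3,4) (3,5) (3,6) (4,3) (4,4) (4,5) (4,6)] -> total=21
Click 3 (1,1) count=3: revealed 1 new [(1,1)] -> total=22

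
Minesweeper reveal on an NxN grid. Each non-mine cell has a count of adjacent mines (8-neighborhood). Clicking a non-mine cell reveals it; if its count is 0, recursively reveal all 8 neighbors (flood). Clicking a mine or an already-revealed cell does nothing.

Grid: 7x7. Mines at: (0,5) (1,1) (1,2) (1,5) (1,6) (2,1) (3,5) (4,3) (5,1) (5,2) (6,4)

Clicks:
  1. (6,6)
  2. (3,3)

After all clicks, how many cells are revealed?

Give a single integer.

Answer: 7

Derivation:
Click 1 (6,6) count=0: revealed 6 new [(4,5) (4,6) (5,5) (5,6) (6,5) (6,6)] -> total=6
Click 2 (3,3) count=1: revealed 1 new [(3,3)] -> total=7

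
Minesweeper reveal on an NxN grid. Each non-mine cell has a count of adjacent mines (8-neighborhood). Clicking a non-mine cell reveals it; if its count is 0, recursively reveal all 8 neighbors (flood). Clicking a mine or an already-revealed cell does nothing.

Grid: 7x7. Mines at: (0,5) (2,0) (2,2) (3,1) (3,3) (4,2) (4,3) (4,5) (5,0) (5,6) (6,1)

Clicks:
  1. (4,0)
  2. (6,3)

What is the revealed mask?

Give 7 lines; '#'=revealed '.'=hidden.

Click 1 (4,0) count=2: revealed 1 new [(4,0)] -> total=1
Click 2 (6,3) count=0: revealed 8 new [(5,2) (5,3) (5,4) (5,5) (6,2) (6,3) (6,4) (6,5)] -> total=9

Answer: .......
.......
.......
.......
#......
..####.
..####.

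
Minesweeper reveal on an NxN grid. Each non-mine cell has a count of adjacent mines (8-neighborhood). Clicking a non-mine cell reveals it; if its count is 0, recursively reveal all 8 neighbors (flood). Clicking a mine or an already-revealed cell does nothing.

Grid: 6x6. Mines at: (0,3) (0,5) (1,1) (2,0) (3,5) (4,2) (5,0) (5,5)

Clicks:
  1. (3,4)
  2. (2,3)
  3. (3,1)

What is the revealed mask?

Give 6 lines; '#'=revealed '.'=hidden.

Answer: ......
..###.
..###.
.####.
......
......

Derivation:
Click 1 (3,4) count=1: revealed 1 new [(3,4)] -> total=1
Click 2 (2,3) count=0: revealed 8 new [(1,2) (1,3) (1,4) (2,2) (2,3) (2,4) (3,2) (3,3)] -> total=9
Click 3 (3,1) count=2: revealed 1 new [(3,1)] -> total=10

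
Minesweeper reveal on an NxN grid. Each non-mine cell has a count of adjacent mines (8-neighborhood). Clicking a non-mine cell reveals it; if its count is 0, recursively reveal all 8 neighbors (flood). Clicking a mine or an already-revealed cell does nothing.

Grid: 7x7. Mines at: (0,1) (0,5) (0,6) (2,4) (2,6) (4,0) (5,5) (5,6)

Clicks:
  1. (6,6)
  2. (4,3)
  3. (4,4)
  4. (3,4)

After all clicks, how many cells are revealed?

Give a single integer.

Click 1 (6,6) count=2: revealed 1 new [(6,6)] -> total=1
Click 2 (4,3) count=0: revealed 27 new [(1,0) (1,1) (1,2) (1,3) (2,0) (2,1) (2,2) (2,3) (3,0) (3,1) (3,2) (3,3) (3,4) (4,1) (4,2) (4,3) (4,4) (5,0) (5,1) (5,2) (5,3) (5,4) (6,0) (6,1) (6,2) (6,3) (6,4)] -> total=28
Click 3 (4,4) count=1: revealed 0 new [(none)] -> total=28
Click 4 (3,4) count=1: revealed 0 new [(none)] -> total=28

Answer: 28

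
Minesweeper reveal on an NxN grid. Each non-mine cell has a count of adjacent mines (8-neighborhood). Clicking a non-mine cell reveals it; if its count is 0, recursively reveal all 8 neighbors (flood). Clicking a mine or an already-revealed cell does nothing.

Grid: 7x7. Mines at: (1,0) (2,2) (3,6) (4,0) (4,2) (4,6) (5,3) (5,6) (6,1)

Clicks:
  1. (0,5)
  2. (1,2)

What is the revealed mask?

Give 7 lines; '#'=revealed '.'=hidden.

Click 1 (0,5) count=0: revealed 22 new [(0,1) (0,2) (0,3) (0,4) (0,5) (0,6) (1,1) (1,2) (1,3) (1,4) (1,5) (1,6) (2,3) (2,4) (2,5) (2,6) (3,3) (3,4) (3,5) (4,3) (4,4) (4,5)] -> total=22
Click 2 (1,2) count=1: revealed 0 new [(none)] -> total=22

Answer: .######
.######
...####
...###.
...###.
.......
.......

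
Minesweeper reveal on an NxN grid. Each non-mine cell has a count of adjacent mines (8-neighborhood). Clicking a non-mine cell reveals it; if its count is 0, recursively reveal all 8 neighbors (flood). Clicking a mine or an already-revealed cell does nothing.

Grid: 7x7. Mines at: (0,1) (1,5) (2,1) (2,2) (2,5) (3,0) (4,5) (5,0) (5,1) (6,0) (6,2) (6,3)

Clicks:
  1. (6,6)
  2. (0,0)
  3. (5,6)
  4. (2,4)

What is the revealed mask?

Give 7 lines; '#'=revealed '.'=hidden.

Answer: #......
.......
....#..
.......
.......
....###
....###

Derivation:
Click 1 (6,6) count=0: revealed 6 new [(5,4) (5,5) (5,6) (6,4) (6,5) (6,6)] -> total=6
Click 2 (0,0) count=1: revealed 1 new [(0,0)] -> total=7
Click 3 (5,6) count=1: revealed 0 new [(none)] -> total=7
Click 4 (2,4) count=2: revealed 1 new [(2,4)] -> total=8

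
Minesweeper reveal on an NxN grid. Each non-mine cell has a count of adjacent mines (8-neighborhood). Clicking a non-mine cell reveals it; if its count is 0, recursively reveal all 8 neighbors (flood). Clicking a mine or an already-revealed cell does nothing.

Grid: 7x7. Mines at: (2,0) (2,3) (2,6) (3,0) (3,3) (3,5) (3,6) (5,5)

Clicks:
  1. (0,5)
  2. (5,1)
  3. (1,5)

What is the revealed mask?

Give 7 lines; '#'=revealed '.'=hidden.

Click 1 (0,5) count=0: revealed 14 new [(0,0) (0,1) (0,2) (0,3) (0,4) (0,5) (0,6) (1,0) (1,1) (1,2) (1,3) (1,4) (1,5) (1,6)] -> total=14
Click 2 (5,1) count=0: revealed 15 new [(4,0) (4,1) (4,2) (4,3) (4,4) (5,0) (5,1) (5,2) (5,3) (5,4) (6,0) (6,1) (6,2) (6,3) (6,4)] -> total=29
Click 3 (1,5) count=1: revealed 0 new [(none)] -> total=29

Answer: #######
#######
.......
.......
#####..
#####..
#####..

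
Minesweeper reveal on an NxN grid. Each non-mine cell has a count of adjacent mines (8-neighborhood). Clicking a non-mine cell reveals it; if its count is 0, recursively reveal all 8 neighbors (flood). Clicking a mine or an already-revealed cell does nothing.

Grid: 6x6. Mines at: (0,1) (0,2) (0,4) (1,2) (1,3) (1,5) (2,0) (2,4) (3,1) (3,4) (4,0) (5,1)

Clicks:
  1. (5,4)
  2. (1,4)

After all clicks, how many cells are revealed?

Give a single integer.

Click 1 (5,4) count=0: revealed 8 new [(4,2) (4,3) (4,4) (4,5) (5,2) (5,3) (5,4) (5,5)] -> total=8
Click 2 (1,4) count=4: revealed 1 new [(1,4)] -> total=9

Answer: 9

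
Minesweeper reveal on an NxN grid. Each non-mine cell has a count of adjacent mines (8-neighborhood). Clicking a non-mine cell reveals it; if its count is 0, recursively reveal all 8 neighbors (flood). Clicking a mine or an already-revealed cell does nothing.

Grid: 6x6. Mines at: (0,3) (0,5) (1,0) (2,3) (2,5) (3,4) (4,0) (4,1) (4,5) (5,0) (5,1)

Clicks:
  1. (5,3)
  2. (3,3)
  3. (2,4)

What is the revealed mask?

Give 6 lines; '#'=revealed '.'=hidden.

Answer: ......
......
....#.
...#..
..###.
..###.

Derivation:
Click 1 (5,3) count=0: revealed 6 new [(4,2) (4,3) (4,4) (5,2) (5,3) (5,4)] -> total=6
Click 2 (3,3) count=2: revealed 1 new [(3,3)] -> total=7
Click 3 (2,4) count=3: revealed 1 new [(2,4)] -> total=8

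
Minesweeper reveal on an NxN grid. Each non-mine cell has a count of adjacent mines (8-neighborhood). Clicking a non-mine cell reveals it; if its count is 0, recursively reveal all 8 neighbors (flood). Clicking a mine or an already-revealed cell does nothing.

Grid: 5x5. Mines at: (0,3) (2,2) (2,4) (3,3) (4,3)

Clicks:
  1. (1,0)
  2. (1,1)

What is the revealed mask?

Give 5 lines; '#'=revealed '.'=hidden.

Answer: ###..
###..
##...
###..
###..

Derivation:
Click 1 (1,0) count=0: revealed 14 new [(0,0) (0,1) (0,2) (1,0) (1,1) (1,2) (2,0) (2,1) (3,0) (3,1) (3,2) (4,0) (4,1) (4,2)] -> total=14
Click 2 (1,1) count=1: revealed 0 new [(none)] -> total=14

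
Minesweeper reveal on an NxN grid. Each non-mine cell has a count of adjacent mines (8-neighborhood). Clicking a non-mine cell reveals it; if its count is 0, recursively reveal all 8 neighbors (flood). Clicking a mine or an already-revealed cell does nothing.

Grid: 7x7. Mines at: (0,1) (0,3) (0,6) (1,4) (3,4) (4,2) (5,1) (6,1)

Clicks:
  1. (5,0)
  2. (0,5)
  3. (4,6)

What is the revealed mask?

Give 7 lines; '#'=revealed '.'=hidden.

Answer: .....#.
.....##
.....##
.....##
...####
#.#####
..#####

Derivation:
Click 1 (5,0) count=2: revealed 1 new [(5,0)] -> total=1
Click 2 (0,5) count=2: revealed 1 new [(0,5)] -> total=2
Click 3 (4,6) count=0: revealed 20 new [(1,5) (1,6) (2,5) (2,6) (3,5) (3,6) (4,3) (4,4) (4,5) (4,6) (5,2) (5,3) (5,4) (5,5) (5,6) (6,2) (6,3) (6,4) (6,5) (6,6)] -> total=22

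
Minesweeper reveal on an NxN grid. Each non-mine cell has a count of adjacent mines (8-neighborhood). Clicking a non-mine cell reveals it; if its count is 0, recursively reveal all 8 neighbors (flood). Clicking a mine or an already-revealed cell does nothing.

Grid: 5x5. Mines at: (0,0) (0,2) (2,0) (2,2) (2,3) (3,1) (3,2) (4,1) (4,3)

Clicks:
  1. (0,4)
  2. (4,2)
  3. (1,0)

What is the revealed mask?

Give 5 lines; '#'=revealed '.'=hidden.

Click 1 (0,4) count=0: revealed 4 new [(0,3) (0,4) (1,3) (1,4)] -> total=4
Click 2 (4,2) count=4: revealed 1 new [(4,2)] -> total=5
Click 3 (1,0) count=2: revealed 1 new [(1,0)] -> total=6

Answer: ...##
#..##
.....
.....
..#..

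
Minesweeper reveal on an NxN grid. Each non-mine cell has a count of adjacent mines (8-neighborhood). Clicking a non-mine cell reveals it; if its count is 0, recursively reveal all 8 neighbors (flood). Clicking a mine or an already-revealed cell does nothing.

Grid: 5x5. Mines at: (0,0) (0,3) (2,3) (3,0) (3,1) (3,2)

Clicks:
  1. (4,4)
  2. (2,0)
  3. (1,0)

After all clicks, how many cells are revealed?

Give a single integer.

Answer: 6

Derivation:
Click 1 (4,4) count=0: revealed 4 new [(3,3) (3,4) (4,3) (4,4)] -> total=4
Click 2 (2,0) count=2: revealed 1 new [(2,0)] -> total=5
Click 3 (1,0) count=1: revealed 1 new [(1,0)] -> total=6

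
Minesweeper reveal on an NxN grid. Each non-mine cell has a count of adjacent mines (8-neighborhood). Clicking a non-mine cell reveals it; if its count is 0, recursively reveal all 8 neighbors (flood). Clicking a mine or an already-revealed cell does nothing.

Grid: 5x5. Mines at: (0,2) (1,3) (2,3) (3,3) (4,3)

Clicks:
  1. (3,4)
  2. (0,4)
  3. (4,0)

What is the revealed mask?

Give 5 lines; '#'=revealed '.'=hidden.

Answer: ##..#
###..
###..
###.#
###..

Derivation:
Click 1 (3,4) count=3: revealed 1 new [(3,4)] -> total=1
Click 2 (0,4) count=1: revealed 1 new [(0,4)] -> total=2
Click 3 (4,0) count=0: revealed 14 new [(0,0) (0,1) (1,0) (1,1) (1,2) (2,0) (2,1) (2,2) (3,0) (3,1) (3,2) (4,0) (4,1) (4,2)] -> total=16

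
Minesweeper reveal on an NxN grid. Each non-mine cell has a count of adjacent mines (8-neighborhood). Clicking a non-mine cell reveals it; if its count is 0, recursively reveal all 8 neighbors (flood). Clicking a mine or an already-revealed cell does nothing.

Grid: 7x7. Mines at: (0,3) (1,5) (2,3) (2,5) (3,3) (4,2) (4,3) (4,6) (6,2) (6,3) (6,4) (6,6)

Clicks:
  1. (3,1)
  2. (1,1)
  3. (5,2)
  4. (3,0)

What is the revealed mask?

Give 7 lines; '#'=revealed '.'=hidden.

Answer: ###....
###....
###....
###....
##.....
###....
##.....

Derivation:
Click 1 (3,1) count=1: revealed 1 new [(3,1)] -> total=1
Click 2 (1,1) count=0: revealed 17 new [(0,0) (0,1) (0,2) (1,0) (1,1) (1,2) (2,0) (2,1) (2,2) (3,0) (3,2) (4,0) (4,1) (5,0) (5,1) (6,0) (6,1)] -> total=18
Click 3 (5,2) count=4: revealed 1 new [(5,2)] -> total=19
Click 4 (3,0) count=0: revealed 0 new [(none)] -> total=19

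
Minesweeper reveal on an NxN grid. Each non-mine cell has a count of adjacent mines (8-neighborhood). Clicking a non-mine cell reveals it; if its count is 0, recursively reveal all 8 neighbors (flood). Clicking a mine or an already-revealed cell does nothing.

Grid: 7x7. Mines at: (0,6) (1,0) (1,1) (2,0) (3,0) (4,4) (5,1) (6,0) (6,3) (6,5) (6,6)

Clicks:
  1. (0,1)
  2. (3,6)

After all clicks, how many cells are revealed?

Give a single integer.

Answer: 29

Derivation:
Click 1 (0,1) count=2: revealed 1 new [(0,1)] -> total=1
Click 2 (3,6) count=0: revealed 28 new [(0,2) (0,3) (0,4) (0,5) (1,2) (1,3) (1,4) (1,5) (1,6) (2,1) (2,2) (2,3) (2,4) (2,5) (2,6) (3,1) (3,2) (3,3) (3,4) (3,5) (3,6) (4,1) (4,2) (4,3) (4,5) (4,6) (5,5) (5,6)] -> total=29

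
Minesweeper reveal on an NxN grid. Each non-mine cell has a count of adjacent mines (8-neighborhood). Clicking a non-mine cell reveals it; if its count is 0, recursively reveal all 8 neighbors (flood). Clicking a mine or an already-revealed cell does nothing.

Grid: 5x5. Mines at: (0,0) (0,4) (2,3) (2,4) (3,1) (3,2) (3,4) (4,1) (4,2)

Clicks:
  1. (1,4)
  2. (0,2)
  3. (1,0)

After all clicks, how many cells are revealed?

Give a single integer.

Answer: 8

Derivation:
Click 1 (1,4) count=3: revealed 1 new [(1,4)] -> total=1
Click 2 (0,2) count=0: revealed 6 new [(0,1) (0,2) (0,3) (1,1) (1,2) (1,3)] -> total=7
Click 3 (1,0) count=1: revealed 1 new [(1,0)] -> total=8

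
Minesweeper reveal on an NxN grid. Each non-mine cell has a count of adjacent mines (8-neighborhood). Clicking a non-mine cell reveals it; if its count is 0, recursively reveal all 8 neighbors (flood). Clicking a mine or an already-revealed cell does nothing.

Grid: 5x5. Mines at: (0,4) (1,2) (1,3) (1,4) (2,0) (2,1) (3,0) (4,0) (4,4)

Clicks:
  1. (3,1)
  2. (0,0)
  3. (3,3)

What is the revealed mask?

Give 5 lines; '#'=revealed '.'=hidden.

Click 1 (3,1) count=4: revealed 1 new [(3,1)] -> total=1
Click 2 (0,0) count=0: revealed 4 new [(0,0) (0,1) (1,0) (1,1)] -> total=5
Click 3 (3,3) count=1: revealed 1 new [(3,3)] -> total=6

Answer: ##...
##...
.....
.#.#.
.....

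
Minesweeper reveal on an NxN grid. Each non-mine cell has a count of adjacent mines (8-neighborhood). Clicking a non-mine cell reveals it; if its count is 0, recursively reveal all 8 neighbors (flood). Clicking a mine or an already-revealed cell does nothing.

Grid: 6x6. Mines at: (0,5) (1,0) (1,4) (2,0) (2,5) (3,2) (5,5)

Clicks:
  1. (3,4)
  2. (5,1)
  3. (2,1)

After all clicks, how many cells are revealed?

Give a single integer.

Answer: 14

Derivation:
Click 1 (3,4) count=1: revealed 1 new [(3,4)] -> total=1
Click 2 (5,1) count=0: revealed 12 new [(3,0) (3,1) (4,0) (4,1) (4,2) (4,3) (4,4) (5,0) (5,1) (5,2) (5,3) (5,4)] -> total=13
Click 3 (2,1) count=3: revealed 1 new [(2,1)] -> total=14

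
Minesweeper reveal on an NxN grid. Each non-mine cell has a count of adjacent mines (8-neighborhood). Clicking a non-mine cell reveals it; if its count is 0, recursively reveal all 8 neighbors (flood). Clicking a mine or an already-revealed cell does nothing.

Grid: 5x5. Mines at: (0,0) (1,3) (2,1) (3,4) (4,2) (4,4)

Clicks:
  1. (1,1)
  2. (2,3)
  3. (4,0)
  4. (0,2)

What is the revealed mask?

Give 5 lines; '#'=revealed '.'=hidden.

Answer: ..#..
.#...
...#.
##...
##...

Derivation:
Click 1 (1,1) count=2: revealed 1 new [(1,1)] -> total=1
Click 2 (2,3) count=2: revealed 1 new [(2,3)] -> total=2
Click 3 (4,0) count=0: revealed 4 new [(3,0) (3,1) (4,0) (4,1)] -> total=6
Click 4 (0,2) count=1: revealed 1 new [(0,2)] -> total=7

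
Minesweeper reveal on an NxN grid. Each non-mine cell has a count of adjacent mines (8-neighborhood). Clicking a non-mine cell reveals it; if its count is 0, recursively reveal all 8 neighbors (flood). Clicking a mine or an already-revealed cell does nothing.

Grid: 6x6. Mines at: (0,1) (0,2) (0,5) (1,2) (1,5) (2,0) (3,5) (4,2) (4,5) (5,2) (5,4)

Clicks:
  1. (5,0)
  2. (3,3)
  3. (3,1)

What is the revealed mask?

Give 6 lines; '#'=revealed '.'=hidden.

Answer: ......
......
......
##.#..
##....
##....

Derivation:
Click 1 (5,0) count=0: revealed 6 new [(3,0) (3,1) (4,0) (4,1) (5,0) (5,1)] -> total=6
Click 2 (3,3) count=1: revealed 1 new [(3,3)] -> total=7
Click 3 (3,1) count=2: revealed 0 new [(none)] -> total=7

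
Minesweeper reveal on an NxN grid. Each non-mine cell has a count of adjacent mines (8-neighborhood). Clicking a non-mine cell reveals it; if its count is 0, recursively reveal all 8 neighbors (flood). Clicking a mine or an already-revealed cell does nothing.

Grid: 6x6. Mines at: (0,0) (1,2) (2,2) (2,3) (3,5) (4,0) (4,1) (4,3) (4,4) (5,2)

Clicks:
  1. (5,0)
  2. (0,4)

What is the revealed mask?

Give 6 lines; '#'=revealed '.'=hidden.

Click 1 (5,0) count=2: revealed 1 new [(5,0)] -> total=1
Click 2 (0,4) count=0: revealed 8 new [(0,3) (0,4) (0,5) (1,3) (1,4) (1,5) (2,4) (2,5)] -> total=9

Answer: ...###
...###
....##
......
......
#.....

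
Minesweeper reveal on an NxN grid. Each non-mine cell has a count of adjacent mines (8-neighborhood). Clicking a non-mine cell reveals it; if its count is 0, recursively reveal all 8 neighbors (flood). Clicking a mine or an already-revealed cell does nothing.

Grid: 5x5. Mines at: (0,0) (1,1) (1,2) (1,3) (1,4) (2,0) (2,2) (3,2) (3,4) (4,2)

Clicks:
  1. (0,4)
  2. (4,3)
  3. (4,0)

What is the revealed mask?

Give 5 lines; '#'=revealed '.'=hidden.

Click 1 (0,4) count=2: revealed 1 new [(0,4)] -> total=1
Click 2 (4,3) count=3: revealed 1 new [(4,3)] -> total=2
Click 3 (4,0) count=0: revealed 4 new [(3,0) (3,1) (4,0) (4,1)] -> total=6

Answer: ....#
.....
.....
##...
##.#.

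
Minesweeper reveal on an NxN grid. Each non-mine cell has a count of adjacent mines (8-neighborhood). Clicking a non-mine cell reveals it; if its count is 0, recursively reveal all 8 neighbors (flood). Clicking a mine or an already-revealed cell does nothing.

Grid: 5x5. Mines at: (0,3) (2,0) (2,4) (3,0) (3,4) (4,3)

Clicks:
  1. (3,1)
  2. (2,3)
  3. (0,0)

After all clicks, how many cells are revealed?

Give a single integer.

Answer: 8

Derivation:
Click 1 (3,1) count=2: revealed 1 new [(3,1)] -> total=1
Click 2 (2,3) count=2: revealed 1 new [(2,3)] -> total=2
Click 3 (0,0) count=0: revealed 6 new [(0,0) (0,1) (0,2) (1,0) (1,1) (1,2)] -> total=8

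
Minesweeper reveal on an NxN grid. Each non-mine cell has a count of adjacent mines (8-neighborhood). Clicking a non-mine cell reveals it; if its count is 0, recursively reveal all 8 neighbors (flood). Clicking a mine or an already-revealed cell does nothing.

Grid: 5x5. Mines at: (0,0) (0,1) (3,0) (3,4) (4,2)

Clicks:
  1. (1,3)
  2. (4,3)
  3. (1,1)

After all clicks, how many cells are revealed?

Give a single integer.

Click 1 (1,3) count=0: revealed 14 new [(0,2) (0,3) (0,4) (1,1) (1,2) (1,3) (1,4) (2,1) (2,2) (2,3) (2,4) (3,1) (3,2) (3,3)] -> total=14
Click 2 (4,3) count=2: revealed 1 new [(4,3)] -> total=15
Click 3 (1,1) count=2: revealed 0 new [(none)] -> total=15

Answer: 15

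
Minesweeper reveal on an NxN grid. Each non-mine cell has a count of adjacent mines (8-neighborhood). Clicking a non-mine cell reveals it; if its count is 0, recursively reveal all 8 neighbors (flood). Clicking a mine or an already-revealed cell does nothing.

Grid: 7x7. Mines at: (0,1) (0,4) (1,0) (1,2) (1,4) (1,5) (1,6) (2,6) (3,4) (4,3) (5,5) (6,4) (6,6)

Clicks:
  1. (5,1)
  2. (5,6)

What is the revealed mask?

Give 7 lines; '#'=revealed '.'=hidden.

Click 1 (5,1) count=0: revealed 17 new [(2,0) (2,1) (2,2) (3,0) (3,1) (3,2) (4,0) (4,1) (4,2) (5,0) (5,1) (5,2) (5,3) (6,0) (6,1) (6,2) (6,3)] -> total=17
Click 2 (5,6) count=2: revealed 1 new [(5,6)] -> total=18

Answer: .......
.......
###....
###....
###....
####..#
####...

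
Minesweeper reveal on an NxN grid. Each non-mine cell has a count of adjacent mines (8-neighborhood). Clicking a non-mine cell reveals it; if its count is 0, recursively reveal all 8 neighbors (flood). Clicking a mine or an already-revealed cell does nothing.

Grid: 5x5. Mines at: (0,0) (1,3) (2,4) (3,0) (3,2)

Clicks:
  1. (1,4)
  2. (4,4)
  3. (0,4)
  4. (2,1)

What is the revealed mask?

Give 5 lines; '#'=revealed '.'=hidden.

Click 1 (1,4) count=2: revealed 1 new [(1,4)] -> total=1
Click 2 (4,4) count=0: revealed 4 new [(3,3) (3,4) (4,3) (4,4)] -> total=5
Click 3 (0,4) count=1: revealed 1 new [(0,4)] -> total=6
Click 4 (2,1) count=2: revealed 1 new [(2,1)] -> total=7

Answer: ....#
....#
.#...
...##
...##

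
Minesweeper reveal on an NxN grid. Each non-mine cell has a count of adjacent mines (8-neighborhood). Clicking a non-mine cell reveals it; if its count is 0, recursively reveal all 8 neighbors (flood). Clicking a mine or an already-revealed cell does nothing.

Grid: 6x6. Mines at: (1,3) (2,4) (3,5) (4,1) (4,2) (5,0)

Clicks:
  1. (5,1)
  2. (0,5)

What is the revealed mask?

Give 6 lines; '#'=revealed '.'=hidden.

Answer: ....##
....##
......
......
......
.#....

Derivation:
Click 1 (5,1) count=3: revealed 1 new [(5,1)] -> total=1
Click 2 (0,5) count=0: revealed 4 new [(0,4) (0,5) (1,4) (1,5)] -> total=5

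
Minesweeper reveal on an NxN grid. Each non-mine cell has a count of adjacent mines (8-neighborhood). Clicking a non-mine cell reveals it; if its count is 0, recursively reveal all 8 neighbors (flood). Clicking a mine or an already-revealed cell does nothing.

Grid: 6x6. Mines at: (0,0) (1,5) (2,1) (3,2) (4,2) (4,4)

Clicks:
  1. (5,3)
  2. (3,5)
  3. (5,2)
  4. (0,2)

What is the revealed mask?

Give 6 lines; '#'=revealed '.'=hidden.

Click 1 (5,3) count=2: revealed 1 new [(5,3)] -> total=1
Click 2 (3,5) count=1: revealed 1 new [(3,5)] -> total=2
Click 3 (5,2) count=1: revealed 1 new [(5,2)] -> total=3
Click 4 (0,2) count=0: revealed 11 new [(0,1) (0,2) (0,3) (0,4) (1,1) (1,2) (1,3) (1,4) (2,2) (2,3) (2,4)] -> total=14

Answer: .####.
.####.
..###.
.....#
......
..##..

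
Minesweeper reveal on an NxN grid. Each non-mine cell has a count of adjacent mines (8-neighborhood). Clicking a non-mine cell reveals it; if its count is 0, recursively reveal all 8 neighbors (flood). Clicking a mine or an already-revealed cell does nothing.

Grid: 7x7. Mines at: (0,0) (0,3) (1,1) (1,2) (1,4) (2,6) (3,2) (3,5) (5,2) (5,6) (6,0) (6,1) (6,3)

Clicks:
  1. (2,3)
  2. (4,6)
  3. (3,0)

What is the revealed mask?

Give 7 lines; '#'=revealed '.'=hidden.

Click 1 (2,3) count=3: revealed 1 new [(2,3)] -> total=1
Click 2 (4,6) count=2: revealed 1 new [(4,6)] -> total=2
Click 3 (3,0) count=0: revealed 8 new [(2,0) (2,1) (3,0) (3,1) (4,0) (4,1) (5,0) (5,1)] -> total=10

Answer: .......
.......
##.#...
##.....
##....#
##.....
.......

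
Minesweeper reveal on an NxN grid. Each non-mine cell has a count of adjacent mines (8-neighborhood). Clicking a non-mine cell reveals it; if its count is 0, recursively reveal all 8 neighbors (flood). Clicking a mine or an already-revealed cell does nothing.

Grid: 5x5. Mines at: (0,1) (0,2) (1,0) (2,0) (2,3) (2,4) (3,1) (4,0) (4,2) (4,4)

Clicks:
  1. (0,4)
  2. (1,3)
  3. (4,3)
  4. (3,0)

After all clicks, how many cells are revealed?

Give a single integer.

Click 1 (0,4) count=0: revealed 4 new [(0,3) (0,4) (1,3) (1,4)] -> total=4
Click 2 (1,3) count=3: revealed 0 new [(none)] -> total=4
Click 3 (4,3) count=2: revealed 1 new [(4,3)] -> total=5
Click 4 (3,0) count=3: revealed 1 new [(3,0)] -> total=6

Answer: 6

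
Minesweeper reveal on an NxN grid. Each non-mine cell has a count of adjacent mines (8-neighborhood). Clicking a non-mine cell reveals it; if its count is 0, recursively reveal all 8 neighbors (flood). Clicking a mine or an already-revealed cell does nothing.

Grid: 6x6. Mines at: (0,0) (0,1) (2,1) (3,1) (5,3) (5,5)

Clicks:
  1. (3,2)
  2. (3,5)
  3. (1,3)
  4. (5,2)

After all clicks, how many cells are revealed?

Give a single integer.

Click 1 (3,2) count=2: revealed 1 new [(3,2)] -> total=1
Click 2 (3,5) count=0: revealed 19 new [(0,2) (0,3) (0,4) (0,5) (1,2) (1,3) (1,4) (1,5) (2,2) (2,3) (2,4) (2,5) (3,3) (3,4) (3,5) (4,2) (4,3) (4,4) (4,5)] -> total=20
Click 3 (1,3) count=0: revealed 0 new [(none)] -> total=20
Click 4 (5,2) count=1: revealed 1 new [(5,2)] -> total=21

Answer: 21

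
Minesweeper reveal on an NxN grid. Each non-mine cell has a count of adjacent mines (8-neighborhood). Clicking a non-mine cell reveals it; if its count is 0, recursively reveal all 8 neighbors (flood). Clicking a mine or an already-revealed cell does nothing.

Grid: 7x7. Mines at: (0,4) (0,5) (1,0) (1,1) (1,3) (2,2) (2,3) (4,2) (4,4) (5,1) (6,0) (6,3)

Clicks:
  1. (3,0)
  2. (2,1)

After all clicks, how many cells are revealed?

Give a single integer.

Answer: 6

Derivation:
Click 1 (3,0) count=0: revealed 6 new [(2,0) (2,1) (3,0) (3,1) (4,0) (4,1)] -> total=6
Click 2 (2,1) count=3: revealed 0 new [(none)] -> total=6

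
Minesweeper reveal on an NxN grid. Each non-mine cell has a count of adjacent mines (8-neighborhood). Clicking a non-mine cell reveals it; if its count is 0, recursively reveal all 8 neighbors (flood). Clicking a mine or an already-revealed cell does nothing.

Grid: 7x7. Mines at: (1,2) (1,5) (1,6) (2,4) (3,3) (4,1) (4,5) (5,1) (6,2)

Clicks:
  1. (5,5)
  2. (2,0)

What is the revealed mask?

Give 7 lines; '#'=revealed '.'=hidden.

Click 1 (5,5) count=1: revealed 1 new [(5,5)] -> total=1
Click 2 (2,0) count=0: revealed 8 new [(0,0) (0,1) (1,0) (1,1) (2,0) (2,1) (3,0) (3,1)] -> total=9

Answer: ##.....
##.....
##.....
##.....
.......
.....#.
.......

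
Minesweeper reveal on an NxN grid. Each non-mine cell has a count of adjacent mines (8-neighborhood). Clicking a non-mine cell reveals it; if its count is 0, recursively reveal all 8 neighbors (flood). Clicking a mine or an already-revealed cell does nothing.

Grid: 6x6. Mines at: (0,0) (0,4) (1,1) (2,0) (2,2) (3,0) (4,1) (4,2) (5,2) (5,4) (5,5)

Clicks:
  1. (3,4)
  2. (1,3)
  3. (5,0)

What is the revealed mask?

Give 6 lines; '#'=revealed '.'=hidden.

Answer: ......
...###
...###
...###
...###
#.....

Derivation:
Click 1 (3,4) count=0: revealed 12 new [(1,3) (1,4) (1,5) (2,3) (2,4) (2,5) (3,3) (3,4) (3,5) (4,3) (4,4) (4,5)] -> total=12
Click 2 (1,3) count=2: revealed 0 new [(none)] -> total=12
Click 3 (5,0) count=1: revealed 1 new [(5,0)] -> total=13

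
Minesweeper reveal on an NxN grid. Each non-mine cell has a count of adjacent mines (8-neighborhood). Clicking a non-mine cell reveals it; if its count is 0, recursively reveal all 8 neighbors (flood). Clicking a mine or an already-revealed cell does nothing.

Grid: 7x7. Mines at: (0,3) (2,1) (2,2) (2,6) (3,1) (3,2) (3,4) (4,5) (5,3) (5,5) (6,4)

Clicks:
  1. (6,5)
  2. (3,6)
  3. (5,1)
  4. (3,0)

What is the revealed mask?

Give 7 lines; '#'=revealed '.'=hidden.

Click 1 (6,5) count=2: revealed 1 new [(6,5)] -> total=1
Click 2 (3,6) count=2: revealed 1 new [(3,6)] -> total=2
Click 3 (5,1) count=0: revealed 9 new [(4,0) (4,1) (4,2) (5,0) (5,1) (5,2) (6,0) (6,1) (6,2)] -> total=11
Click 4 (3,0) count=2: revealed 1 new [(3,0)] -> total=12

Answer: .......
.......
.......
#.....#
###....
###....
###..#.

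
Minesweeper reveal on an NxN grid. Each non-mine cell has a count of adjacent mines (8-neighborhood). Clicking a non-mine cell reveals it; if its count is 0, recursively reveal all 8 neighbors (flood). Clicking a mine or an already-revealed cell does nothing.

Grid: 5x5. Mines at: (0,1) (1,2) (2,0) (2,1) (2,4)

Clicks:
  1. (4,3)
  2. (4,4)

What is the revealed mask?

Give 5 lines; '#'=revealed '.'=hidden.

Click 1 (4,3) count=0: revealed 10 new [(3,0) (3,1) (3,2) (3,3) (3,4) (4,0) (4,1) (4,2) (4,3) (4,4)] -> total=10
Click 2 (4,4) count=0: revealed 0 new [(none)] -> total=10

Answer: .....
.....
.....
#####
#####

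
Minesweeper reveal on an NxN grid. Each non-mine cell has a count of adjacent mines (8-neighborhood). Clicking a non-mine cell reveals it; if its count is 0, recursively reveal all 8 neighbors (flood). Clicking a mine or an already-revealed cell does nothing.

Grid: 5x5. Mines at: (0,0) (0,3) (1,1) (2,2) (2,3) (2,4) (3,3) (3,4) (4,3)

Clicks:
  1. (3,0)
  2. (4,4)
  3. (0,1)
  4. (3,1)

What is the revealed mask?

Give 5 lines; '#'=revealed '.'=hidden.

Click 1 (3,0) count=0: revealed 8 new [(2,0) (2,1) (3,0) (3,1) (3,2) (4,0) (4,1) (4,2)] -> total=8
Click 2 (4,4) count=3: revealed 1 new [(4,4)] -> total=9
Click 3 (0,1) count=2: revealed 1 new [(0,1)] -> total=10
Click 4 (3,1) count=1: revealed 0 new [(none)] -> total=10

Answer: .#...
.....
##...
###..
###.#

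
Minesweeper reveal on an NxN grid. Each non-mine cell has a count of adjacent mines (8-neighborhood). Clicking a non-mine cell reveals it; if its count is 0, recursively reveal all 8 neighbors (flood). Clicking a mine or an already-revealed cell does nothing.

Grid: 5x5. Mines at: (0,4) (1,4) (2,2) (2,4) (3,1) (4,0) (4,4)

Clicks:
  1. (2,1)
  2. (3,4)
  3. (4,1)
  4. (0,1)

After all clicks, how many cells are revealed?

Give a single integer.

Answer: 12

Derivation:
Click 1 (2,1) count=2: revealed 1 new [(2,1)] -> total=1
Click 2 (3,4) count=2: revealed 1 new [(3,4)] -> total=2
Click 3 (4,1) count=2: revealed 1 new [(4,1)] -> total=3
Click 4 (0,1) count=0: revealed 9 new [(0,0) (0,1) (0,2) (0,3) (1,0) (1,1) (1,2) (1,3) (2,0)] -> total=12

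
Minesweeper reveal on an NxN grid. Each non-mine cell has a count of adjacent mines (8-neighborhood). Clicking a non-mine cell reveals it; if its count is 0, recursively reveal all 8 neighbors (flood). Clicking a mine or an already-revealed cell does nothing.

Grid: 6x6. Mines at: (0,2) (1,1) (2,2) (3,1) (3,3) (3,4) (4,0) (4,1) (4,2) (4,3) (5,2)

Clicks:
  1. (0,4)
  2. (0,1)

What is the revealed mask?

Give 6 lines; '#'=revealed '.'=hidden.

Click 1 (0,4) count=0: revealed 9 new [(0,3) (0,4) (0,5) (1,3) (1,4) (1,5) (2,3) (2,4) (2,5)] -> total=9
Click 2 (0,1) count=2: revealed 1 new [(0,1)] -> total=10

Answer: .#.###
...###
...###
......
......
......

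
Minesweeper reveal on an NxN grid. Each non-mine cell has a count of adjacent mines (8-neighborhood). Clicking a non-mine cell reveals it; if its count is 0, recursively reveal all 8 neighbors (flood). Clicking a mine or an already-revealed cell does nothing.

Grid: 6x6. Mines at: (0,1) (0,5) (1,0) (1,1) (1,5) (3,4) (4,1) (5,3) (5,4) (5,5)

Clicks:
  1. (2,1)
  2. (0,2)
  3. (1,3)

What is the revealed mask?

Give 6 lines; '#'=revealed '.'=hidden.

Answer: ..###.
..###.
.####.
......
......
......

Derivation:
Click 1 (2,1) count=2: revealed 1 new [(2,1)] -> total=1
Click 2 (0,2) count=2: revealed 1 new [(0,2)] -> total=2
Click 3 (1,3) count=0: revealed 8 new [(0,3) (0,4) (1,2) (1,3) (1,4) (2,2) (2,3) (2,4)] -> total=10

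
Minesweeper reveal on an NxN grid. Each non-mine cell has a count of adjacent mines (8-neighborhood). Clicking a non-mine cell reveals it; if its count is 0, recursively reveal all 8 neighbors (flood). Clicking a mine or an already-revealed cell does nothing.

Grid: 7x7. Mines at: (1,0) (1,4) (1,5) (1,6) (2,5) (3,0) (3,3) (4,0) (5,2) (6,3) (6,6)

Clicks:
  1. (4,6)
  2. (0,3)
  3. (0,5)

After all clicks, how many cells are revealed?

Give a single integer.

Answer: 11

Derivation:
Click 1 (4,6) count=0: revealed 9 new [(3,4) (3,5) (3,6) (4,4) (4,5) (4,6) (5,4) (5,5) (5,6)] -> total=9
Click 2 (0,3) count=1: revealed 1 new [(0,3)] -> total=10
Click 3 (0,5) count=3: revealed 1 new [(0,5)] -> total=11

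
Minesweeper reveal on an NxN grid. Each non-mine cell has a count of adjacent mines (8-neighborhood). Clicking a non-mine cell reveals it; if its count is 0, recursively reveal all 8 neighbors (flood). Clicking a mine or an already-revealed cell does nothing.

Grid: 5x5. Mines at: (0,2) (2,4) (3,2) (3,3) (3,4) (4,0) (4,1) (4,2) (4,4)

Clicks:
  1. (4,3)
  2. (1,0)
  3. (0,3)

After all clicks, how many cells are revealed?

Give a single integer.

Click 1 (4,3) count=5: revealed 1 new [(4,3)] -> total=1
Click 2 (1,0) count=0: revealed 8 new [(0,0) (0,1) (1,0) (1,1) (2,0) (2,1) (3,0) (3,1)] -> total=9
Click 3 (0,3) count=1: revealed 1 new [(0,3)] -> total=10

Answer: 10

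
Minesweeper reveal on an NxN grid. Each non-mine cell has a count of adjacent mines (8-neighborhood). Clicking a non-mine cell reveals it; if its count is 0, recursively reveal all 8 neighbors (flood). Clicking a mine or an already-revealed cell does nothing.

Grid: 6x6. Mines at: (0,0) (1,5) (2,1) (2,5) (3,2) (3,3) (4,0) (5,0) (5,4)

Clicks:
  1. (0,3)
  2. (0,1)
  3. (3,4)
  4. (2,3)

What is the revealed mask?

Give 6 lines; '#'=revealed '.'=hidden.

Click 1 (0,3) count=0: revealed 11 new [(0,1) (0,2) (0,3) (0,4) (1,1) (1,2) (1,3) (1,4) (2,2) (2,3) (2,4)] -> total=11
Click 2 (0,1) count=1: revealed 0 new [(none)] -> total=11
Click 3 (3,4) count=2: revealed 1 new [(3,4)] -> total=12
Click 4 (2,3) count=2: revealed 0 new [(none)] -> total=12

Answer: .####.
.####.
..###.
....#.
......
......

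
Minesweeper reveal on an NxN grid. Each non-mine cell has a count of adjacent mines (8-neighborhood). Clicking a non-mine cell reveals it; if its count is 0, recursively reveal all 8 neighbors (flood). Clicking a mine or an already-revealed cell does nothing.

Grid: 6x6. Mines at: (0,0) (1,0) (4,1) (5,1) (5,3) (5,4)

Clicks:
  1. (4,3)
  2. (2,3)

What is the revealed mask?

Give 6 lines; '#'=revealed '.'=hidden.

Answer: .#####
.#####
.#####
.#####
..####
......

Derivation:
Click 1 (4,3) count=2: revealed 1 new [(4,3)] -> total=1
Click 2 (2,3) count=0: revealed 23 new [(0,1) (0,2) (0,3) (0,4) (0,5) (1,1) (1,2) (1,3) (1,4) (1,5) (2,1) (2,2) (2,3) (2,4) (2,5) (3,1) (3,2) (3,3) (3,4) (3,5) (4,2) (4,4) (4,5)] -> total=24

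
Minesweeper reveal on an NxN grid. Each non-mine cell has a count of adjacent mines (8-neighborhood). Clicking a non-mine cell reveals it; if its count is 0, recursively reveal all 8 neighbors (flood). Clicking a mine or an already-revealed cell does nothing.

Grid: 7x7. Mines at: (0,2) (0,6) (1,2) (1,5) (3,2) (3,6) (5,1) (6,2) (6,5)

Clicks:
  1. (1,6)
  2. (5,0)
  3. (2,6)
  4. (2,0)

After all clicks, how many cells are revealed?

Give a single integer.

Answer: 13

Derivation:
Click 1 (1,6) count=2: revealed 1 new [(1,6)] -> total=1
Click 2 (5,0) count=1: revealed 1 new [(5,0)] -> total=2
Click 3 (2,6) count=2: revealed 1 new [(2,6)] -> total=3
Click 4 (2,0) count=0: revealed 10 new [(0,0) (0,1) (1,0) (1,1) (2,0) (2,1) (3,0) (3,1) (4,0) (4,1)] -> total=13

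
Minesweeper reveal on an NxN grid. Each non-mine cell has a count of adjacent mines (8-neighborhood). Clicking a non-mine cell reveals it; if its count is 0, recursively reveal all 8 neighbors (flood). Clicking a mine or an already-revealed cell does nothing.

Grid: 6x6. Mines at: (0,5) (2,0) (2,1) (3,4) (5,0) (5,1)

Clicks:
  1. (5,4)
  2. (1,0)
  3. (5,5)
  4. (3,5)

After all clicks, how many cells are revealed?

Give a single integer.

Answer: 10

Derivation:
Click 1 (5,4) count=0: revealed 8 new [(4,2) (4,3) (4,4) (4,5) (5,2) (5,3) (5,4) (5,5)] -> total=8
Click 2 (1,0) count=2: revealed 1 new [(1,0)] -> total=9
Click 3 (5,5) count=0: revealed 0 new [(none)] -> total=9
Click 4 (3,5) count=1: revealed 1 new [(3,5)] -> total=10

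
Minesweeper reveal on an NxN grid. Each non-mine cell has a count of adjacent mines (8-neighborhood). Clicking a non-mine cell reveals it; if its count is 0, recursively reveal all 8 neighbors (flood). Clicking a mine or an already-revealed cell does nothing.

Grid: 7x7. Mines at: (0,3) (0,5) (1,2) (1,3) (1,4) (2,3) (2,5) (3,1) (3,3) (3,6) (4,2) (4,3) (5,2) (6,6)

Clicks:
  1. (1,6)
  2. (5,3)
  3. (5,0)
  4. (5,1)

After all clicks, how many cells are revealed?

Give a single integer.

Click 1 (1,6) count=2: revealed 1 new [(1,6)] -> total=1
Click 2 (5,3) count=3: revealed 1 new [(5,3)] -> total=2
Click 3 (5,0) count=0: revealed 6 new [(4,0) (4,1) (5,0) (5,1) (6,0) (6,1)] -> total=8
Click 4 (5,1) count=2: revealed 0 new [(none)] -> total=8

Answer: 8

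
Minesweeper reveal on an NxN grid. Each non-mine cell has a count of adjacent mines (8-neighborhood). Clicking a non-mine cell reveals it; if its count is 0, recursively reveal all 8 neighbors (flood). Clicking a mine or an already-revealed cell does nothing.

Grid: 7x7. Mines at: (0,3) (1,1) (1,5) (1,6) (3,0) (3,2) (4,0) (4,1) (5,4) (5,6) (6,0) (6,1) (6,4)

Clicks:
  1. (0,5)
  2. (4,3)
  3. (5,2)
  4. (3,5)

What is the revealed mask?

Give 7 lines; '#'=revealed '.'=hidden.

Answer: .....#.
.......
...####
...####
...####
..#....
.......

Derivation:
Click 1 (0,5) count=2: revealed 1 new [(0,5)] -> total=1
Click 2 (4,3) count=2: revealed 1 new [(4,3)] -> total=2
Click 3 (5,2) count=2: revealed 1 new [(5,2)] -> total=3
Click 4 (3,5) count=0: revealed 11 new [(2,3) (2,4) (2,5) (2,6) (3,3) (3,4) (3,5) (3,6) (4,4) (4,5) (4,6)] -> total=14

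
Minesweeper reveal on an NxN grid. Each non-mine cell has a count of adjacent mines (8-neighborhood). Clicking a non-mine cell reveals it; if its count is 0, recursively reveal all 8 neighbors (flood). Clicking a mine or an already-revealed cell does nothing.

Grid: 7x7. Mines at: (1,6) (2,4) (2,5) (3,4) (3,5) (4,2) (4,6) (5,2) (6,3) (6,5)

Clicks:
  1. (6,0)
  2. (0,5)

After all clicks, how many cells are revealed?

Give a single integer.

Click 1 (6,0) count=0: revealed 26 new [(0,0) (0,1) (0,2) (0,3) (0,4) (0,5) (1,0) (1,1) (1,2) (1,3) (1,4) (1,5) (2,0) (2,1) (2,2) (2,3) (3,0) (3,1) (3,2) (3,3) (4,0) (4,1) (5,0) (5,1) (6,0) (6,1)] -> total=26
Click 2 (0,5) count=1: revealed 0 new [(none)] -> total=26

Answer: 26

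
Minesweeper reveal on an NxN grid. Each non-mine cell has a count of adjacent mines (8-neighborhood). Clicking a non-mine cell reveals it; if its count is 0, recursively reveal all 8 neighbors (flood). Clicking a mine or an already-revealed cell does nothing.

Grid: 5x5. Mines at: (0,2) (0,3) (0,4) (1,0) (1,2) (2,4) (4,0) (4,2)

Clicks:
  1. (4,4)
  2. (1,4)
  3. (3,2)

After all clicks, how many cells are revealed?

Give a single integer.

Answer: 6

Derivation:
Click 1 (4,4) count=0: revealed 4 new [(3,3) (3,4) (4,3) (4,4)] -> total=4
Click 2 (1,4) count=3: revealed 1 new [(1,4)] -> total=5
Click 3 (3,2) count=1: revealed 1 new [(3,2)] -> total=6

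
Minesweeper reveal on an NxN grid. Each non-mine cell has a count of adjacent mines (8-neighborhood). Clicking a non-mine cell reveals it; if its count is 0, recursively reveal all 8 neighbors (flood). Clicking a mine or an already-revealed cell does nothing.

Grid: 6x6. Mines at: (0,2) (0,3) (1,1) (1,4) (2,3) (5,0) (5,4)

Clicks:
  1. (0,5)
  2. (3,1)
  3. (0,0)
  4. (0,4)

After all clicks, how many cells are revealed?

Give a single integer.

Click 1 (0,5) count=1: revealed 1 new [(0,5)] -> total=1
Click 2 (3,1) count=0: revealed 14 new [(2,0) (2,1) (2,2) (3,0) (3,1) (3,2) (3,3) (4,0) (4,1) (4,2) (4,3) (5,1) (5,2) (5,3)] -> total=15
Click 3 (0,0) count=1: revealed 1 new [(0,0)] -> total=16
Click 4 (0,4) count=2: revealed 1 new [(0,4)] -> total=17

Answer: 17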